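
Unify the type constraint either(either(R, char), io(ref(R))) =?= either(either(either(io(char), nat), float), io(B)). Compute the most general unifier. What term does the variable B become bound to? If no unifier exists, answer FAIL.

Decompose either/2: either(R, char) =?= either(either(io(char), nat), float),  io(ref(R)) =?= io(B).
Decompose either/2: R =?= either(io(char), nat),  char =?= float.
Bind R := either(io(char), nat); substituting into the one remaining equation that mentions R gives: io(ref(either(io(char), nat))) =?= io(B).
Clash: constants char and float differ; no unifier exists.

FAIL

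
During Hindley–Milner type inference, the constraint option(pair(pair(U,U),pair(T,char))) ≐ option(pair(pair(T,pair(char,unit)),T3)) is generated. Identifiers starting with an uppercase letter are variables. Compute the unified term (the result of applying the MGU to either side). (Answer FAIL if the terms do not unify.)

Decompose option/1: pair(pair(U,U),pair(T,char)) ≐ pair(pair(T,pair(char,unit)),T3).
Decompose pair/2: pair(U,U) ≐ pair(T,pair(char,unit)),  pair(T,char) ≐ T3.
Decompose pair/2: U ≐ T,  U ≐ pair(char,unit).
Bind U := T; substituting into the one remaining equation that mentions U gives: T ≐ pair(char,unit).
Bind T := pair(char,unit); substituting into the remaining equation gives: pair(pair(char,unit),char) ≐ T3. Substituting into the earlier binding gives U := pair(char,unit).
Bind T3 := pair(pair(char,unit),char).
Applying the MGU to either side gives option(pair(pair(pair(char,unit),pair(char,unit)),pair(pair(char,unit),char))).

option(pair(pair(pair(char,unit),pair(char,unit)),pair(pair(char,unit),char)))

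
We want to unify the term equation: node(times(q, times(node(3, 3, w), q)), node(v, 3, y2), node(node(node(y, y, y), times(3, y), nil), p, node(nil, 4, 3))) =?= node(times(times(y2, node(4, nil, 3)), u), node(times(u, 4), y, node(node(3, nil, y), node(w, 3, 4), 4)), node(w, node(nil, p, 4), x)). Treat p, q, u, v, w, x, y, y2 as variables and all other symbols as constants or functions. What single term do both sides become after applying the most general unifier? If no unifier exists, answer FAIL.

Decompose node/3: times(q, times(node(3, 3, w), q)) =?= times(times(y2, node(4, nil, 3)), u),  node(v, 3, y2) =?= node(times(u, 4), y, node(node(3, nil, y), node(w, 3, 4), 4)),  node(node(node(y, y, y), times(3, y), nil), p, node(nil, 4, 3)) =?= node(w, node(nil, p, 4), x).
Decompose times/2: q =?= times(y2, node(4, nil, 3)),  times(node(3, 3, w), q) =?= u.
Bind q := times(y2, node(4, nil, 3)); substituting into the one remaining equation that mentions q gives: times(node(3, 3, w), times(y2, node(4, nil, 3))) =?= u.
Bind u := times(node(3, 3, w), times(y2, node(4, nil, 3))); substituting into the one remaining equation that mentions u gives: node(v, 3, y2) =?= node(times(times(node(3, 3, w), times(y2, node(4, nil, 3))), 4), y, node(node(3, nil, y), node(w, 3, 4), 4)).
Decompose node/3: v =?= times(times(node(3, 3, w), times(y2, node(4, nil, 3))), 4),  3 =?= y,  y2 =?= node(node(3, nil, y), node(w, 3, 4), 4).
Bind v := times(times(node(3, 3, w), times(y2, node(4, nil, 3))), 4); no other remaining equation mentions v.
Bind y := 3; substituting into the remaining equations gives: y2 =?= node(node(3, nil, 3), node(w, 3, 4), 4),  node(node(node(3, 3, 3), times(3, 3), nil), p, node(nil, 4, 3)) =?= node(w, node(nil, p, 4), x).
Bind y2 := node(node(3, nil, 3), node(w, 3, 4), 4); no other remaining equation mentions y2. Substituting into the earlier bindings gives q := times(node(node(3, nil, 3), node(w, 3, 4), 4), node(4, nil, 3)), u := times(node(3, 3, w), times(node(node(3, nil, 3), node(w, 3, 4), 4), node(4, nil, 3))), v := times(times(node(3, 3, w), times(node(node(3, nil, 3), node(w, 3, 4), 4), node(4, nil, 3))), 4).
Decompose node/3: node(node(3, 3, 3), times(3, 3), nil) =?= w,  p =?= node(nil, p, 4),  node(nil, 4, 3) =?= x.
Bind w := node(node(3, 3, 3), times(3, 3), nil); no other remaining equation mentions w. Substituting into the earlier bindings gives q := times(node(node(3, nil, 3), node(node(node(3, 3, 3), times(3, 3), nil), 3, 4), 4), node(4, nil, 3)), u := times(node(3, 3, node(node(3, 3, 3), times(3, 3), nil)), times(node(node(3, nil, 3), node(node(node(3, 3, 3), times(3, 3), nil), 3, 4), 4), node(4, nil, 3))), v := times(times(node(3, 3, node(node(3, 3, 3), times(3, 3), nil)), times(node(node(3, nil, 3), node(node(node(3, 3, 3), times(3, 3), nil), 3, 4), 4), node(4, nil, 3))), 4), y2 := node(node(3, nil, 3), node(node(node(3, 3, 3), times(3, 3), nil), 3, 4), 4).
Occurs check fails: p occurs in node(nil, p, 4); the equation p =?= node(nil, p, 4) has no finite solution.

FAIL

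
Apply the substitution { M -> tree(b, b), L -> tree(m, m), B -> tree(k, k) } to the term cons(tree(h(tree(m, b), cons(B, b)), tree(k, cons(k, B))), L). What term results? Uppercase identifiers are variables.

cons(tree(h(tree(m, b), cons(tree(k, k), b)), tree(k, cons(k, tree(k, k)))), tree(m, m))

Replace each occurrence of L with tree(m, m).
Replace each occurrence of B with tree(k, k).
Result: cons(tree(h(tree(m, b), cons(tree(k, k), b)), tree(k, cons(k, tree(k, k)))), tree(m, m)).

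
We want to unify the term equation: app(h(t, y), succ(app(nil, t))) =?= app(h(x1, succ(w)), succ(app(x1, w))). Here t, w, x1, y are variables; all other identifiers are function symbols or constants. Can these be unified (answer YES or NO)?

Decompose app/2: h(t, y) =?= h(x1, succ(w)),  succ(app(nil, t)) =?= succ(app(x1, w)).
Decompose h/2: t =?= x1,  y =?= succ(w).
Bind t := x1; substituting into the one remaining equation that mentions t gives: succ(app(nil, x1)) =?= succ(app(x1, w)).
Bind y := succ(w); no other remaining equation mentions y.
Decompose succ/1: app(nil, x1) =?= app(x1, w).
Decompose app/2: nil =?= x1,  x1 =?= w.
Bind x1 := nil; substituting into the remaining equation gives: nil =?= w. Substituting into the earlier binding gives t := nil.
Bind w := nil. Substituting into the earlier binding gives y := succ(nil).
No equations remain and no clash or occurs-check failure arose, so a unifier exists.

YES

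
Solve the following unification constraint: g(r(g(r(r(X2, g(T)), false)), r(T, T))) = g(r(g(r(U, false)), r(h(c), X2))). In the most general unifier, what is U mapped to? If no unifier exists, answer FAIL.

r(h(c), g(h(c)))

Decompose g/1: r(g(r(r(X2, g(T)), false)), r(T, T)) = r(g(r(U, false)), r(h(c), X2)).
Decompose r/2: g(r(r(X2, g(T)), false)) = g(r(U, false)),  r(T, T) = r(h(c), X2).
Decompose g/1: r(r(X2, g(T)), false) = r(U, false).
Decompose r/2: r(X2, g(T)) = U,  false = false.
Bind U := r(X2, g(T)); no other remaining equation mentions U.
Delete trivial equation false = false.
Decompose r/2: T = h(c),  T = X2.
Bind T := h(c); substituting into the remaining equation gives: h(c) = X2. Substituting into the earlier binding gives U := r(X2, g(h(c))).
Bind X2 := h(c). Substituting into the earlier binding gives U := r(h(c), g(h(c))).
MGU = { U := r(h(c), g(h(c))), T := h(c), X2 := h(c) }, so U := r(h(c), g(h(c))).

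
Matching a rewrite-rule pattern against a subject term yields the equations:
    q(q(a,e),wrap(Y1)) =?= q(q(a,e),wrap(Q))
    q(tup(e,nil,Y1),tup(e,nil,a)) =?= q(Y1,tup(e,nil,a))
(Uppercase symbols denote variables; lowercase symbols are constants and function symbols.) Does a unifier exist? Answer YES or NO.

Decompose q/2: q(a,e) =?= q(a,e),  wrap(Y1) =?= wrap(Q).
Delete trivial equation q(a,e) =?= q(a,e).
Decompose wrap/1: Y1 =?= Q.
Bind Y1 := Q; substituting into the remaining equation gives: q(tup(e,nil,Q),tup(e,nil,a)) =?= q(Q,tup(e,nil,a)).
Decompose q/2: tup(e,nil,Q) =?= Q,  tup(e,nil,a) =?= tup(e,nil,a).
Occurs check fails: Q occurs in tup(e,nil,Q); the equation Q =?= tup(e,nil,Q) has no finite solution.

NO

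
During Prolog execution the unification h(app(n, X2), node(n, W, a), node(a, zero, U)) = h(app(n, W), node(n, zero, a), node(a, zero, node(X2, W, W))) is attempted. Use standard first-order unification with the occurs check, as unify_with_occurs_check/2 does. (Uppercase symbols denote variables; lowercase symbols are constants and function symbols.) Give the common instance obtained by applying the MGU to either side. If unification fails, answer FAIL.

h(app(n, zero), node(n, zero, a), node(a, zero, node(zero, zero, zero)))

Decompose h/3: app(n, X2) = app(n, W),  node(n, W, a) = node(n, zero, a),  node(a, zero, U) = node(a, zero, node(X2, W, W)).
Decompose app/2: n = n,  X2 = W.
Delete trivial equation n = n.
Bind X2 := W; substituting into the one remaining equation that mentions X2 gives: node(a, zero, U) = node(a, zero, node(W, W, W)).
Decompose node/3: n = n,  W = zero,  a = a.
Delete trivial equation n = n.
Bind W := zero; substituting into the one remaining equation that mentions W gives: node(a, zero, U) = node(a, zero, node(zero, zero, zero)). Substituting into the earlier binding gives X2 := zero.
Delete trivial equation a = a.
Decompose node/3: a = a,  zero = zero,  U = node(zero, zero, zero).
Delete trivial equation a = a.
Delete trivial equation zero = zero.
Bind U := node(zero, zero, zero).
Applying the MGU to either side gives h(app(n, zero), node(n, zero, a), node(a, zero, node(zero, zero, zero))).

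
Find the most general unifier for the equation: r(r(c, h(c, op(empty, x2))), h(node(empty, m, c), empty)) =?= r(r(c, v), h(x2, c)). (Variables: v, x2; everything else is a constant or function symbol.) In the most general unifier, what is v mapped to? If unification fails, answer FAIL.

Decompose r/2: r(c, h(c, op(empty, x2))) =?= r(c, v),  h(node(empty, m, c), empty) =?= h(x2, c).
Decompose r/2: c =?= c,  h(c, op(empty, x2)) =?= v.
Delete trivial equation c =?= c.
Bind v := h(c, op(empty, x2)); no other remaining equation mentions v.
Decompose h/2: node(empty, m, c) =?= x2,  empty =?= c.
Bind x2 := node(empty, m, c); no other remaining equation mentions x2. Substituting into the earlier binding gives v := h(c, op(empty, node(empty, m, c))).
Clash: constants empty and c differ; no unifier exists.

FAIL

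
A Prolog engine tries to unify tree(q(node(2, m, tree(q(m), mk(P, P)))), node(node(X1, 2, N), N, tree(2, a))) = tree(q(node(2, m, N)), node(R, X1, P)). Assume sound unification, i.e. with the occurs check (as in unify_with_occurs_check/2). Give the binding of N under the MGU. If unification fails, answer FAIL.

Decompose tree/2: q(node(2, m, tree(q(m), mk(P, P)))) = q(node(2, m, N)),  node(node(X1, 2, N), N, tree(2, a)) = node(R, X1, P).
Decompose q/1: node(2, m, tree(q(m), mk(P, P))) = node(2, m, N).
Decompose node/3: 2 = 2,  m = m,  tree(q(m), mk(P, P)) = N.
Delete trivial equation 2 = 2.
Delete trivial equation m = m.
Bind N := tree(q(m), mk(P, P)); substituting into the remaining equation gives: node(node(X1, 2, tree(q(m), mk(P, P))), tree(q(m), mk(P, P)), tree(2, a)) = node(R, X1, P).
Decompose node/3: node(X1, 2, tree(q(m), mk(P, P))) = R,  tree(q(m), mk(P, P)) = X1,  tree(2, a) = P.
Bind R := node(X1, 2, tree(q(m), mk(P, P))); no other remaining equation mentions R.
Bind X1 := tree(q(m), mk(P, P)); no other remaining equation mentions X1. Substituting into the earlier binding gives R := node(tree(q(m), mk(P, P)), 2, tree(q(m), mk(P, P))).
Bind P := tree(2, a). Substituting into the earlier bindings gives N := tree(q(m), mk(tree(2, a), tree(2, a))), R := node(tree(q(m), mk(tree(2, a), tree(2, a))), 2, tree(q(m), mk(tree(2, a), tree(2, a)))), X1 := tree(q(m), mk(tree(2, a), tree(2, a))).
MGU = { N -> tree(q(m), mk(tree(2, a), tree(2, a))), R -> node(tree(q(m), mk(tree(2, a), tree(2, a))), 2, tree(q(m), mk(tree(2, a), tree(2, a)))), X1 -> tree(q(m), mk(tree(2, a), tree(2, a))), P -> tree(2, a) }, so N -> tree(q(m), mk(tree(2, a), tree(2, a))).

tree(q(m), mk(tree(2, a), tree(2, a)))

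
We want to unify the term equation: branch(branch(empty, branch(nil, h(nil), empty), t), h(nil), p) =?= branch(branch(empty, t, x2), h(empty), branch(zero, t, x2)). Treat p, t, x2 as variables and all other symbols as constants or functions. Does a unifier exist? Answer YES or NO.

NO

Decompose branch/3: branch(empty, branch(nil, h(nil), empty), t) =?= branch(empty, t, x2),  h(nil) =?= h(empty),  p =?= branch(zero, t, x2).
Decompose branch/3: empty =?= empty,  branch(nil, h(nil), empty) =?= t,  t =?= x2.
Delete trivial equation empty =?= empty.
Bind t := branch(nil, h(nil), empty); substituting into the 2 remaining equations that mention t gives: branch(nil, h(nil), empty) =?= x2,  p =?= branch(zero, branch(nil, h(nil), empty), x2).
Bind x2 := branch(nil, h(nil), empty); substituting into the one remaining equation that mentions x2 gives: p =?= branch(zero, branch(nil, h(nil), empty), branch(nil, h(nil), empty)).
Decompose h/1: nil =?= empty.
Clash: constants nil and empty differ; no unifier exists.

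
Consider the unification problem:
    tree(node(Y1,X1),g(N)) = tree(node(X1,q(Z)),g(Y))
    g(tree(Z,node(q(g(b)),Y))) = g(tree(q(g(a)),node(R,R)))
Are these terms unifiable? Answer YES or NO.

Decompose tree/2: node(Y1,X1) = node(X1,q(Z)),  g(N) = g(Y).
Decompose node/2: Y1 = X1,  X1 = q(Z).
Bind Y1 := X1; no other remaining equation mentions Y1.
Bind X1 := q(Z); no other remaining equation mentions X1. Substituting into the earlier binding gives Y1 := q(Z).
Decompose g/1: N = Y.
Bind N := Y; no other remaining equation mentions N.
Decompose g/1: tree(Z,node(q(g(b)),Y)) = tree(q(g(a)),node(R,R)).
Decompose tree/2: Z = q(g(a)),  node(q(g(b)),Y) = node(R,R).
Bind Z := q(g(a)); no other remaining equation mentions Z. Substituting into the earlier bindings gives Y1 := q(q(g(a))), X1 := q(q(g(a))).
Decompose node/2: q(g(b)) = R,  Y = R.
Bind R := q(g(b)); substituting into the remaining equation gives: Y = q(g(b)).
Bind Y := q(g(b)). Substituting into the earlier binding gives N := q(g(b)).
No equations remain and no clash or occurs-check failure arose, so a unifier exists.

YES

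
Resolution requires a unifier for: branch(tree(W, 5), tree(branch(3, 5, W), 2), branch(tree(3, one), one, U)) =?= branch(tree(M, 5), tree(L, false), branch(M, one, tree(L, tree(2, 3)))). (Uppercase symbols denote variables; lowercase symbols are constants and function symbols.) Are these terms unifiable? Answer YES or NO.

Decompose branch/3: tree(W, 5) =?= tree(M, 5),  tree(branch(3, 5, W), 2) =?= tree(L, false),  branch(tree(3, one), one, U) =?= branch(M, one, tree(L, tree(2, 3))).
Decompose tree/2: W =?= M,  5 =?= 5.
Bind W := M; substituting into the one remaining equation that mentions W gives: tree(branch(3, 5, M), 2) =?= tree(L, false).
Delete trivial equation 5 =?= 5.
Decompose tree/2: branch(3, 5, M) =?= L,  2 =?= false.
Bind L := branch(3, 5, M); substituting into the one remaining equation that mentions L gives: branch(tree(3, one), one, U) =?= branch(M, one, tree(branch(3, 5, M), tree(2, 3))).
Clash: constants 2 and false differ; no unifier exists.

NO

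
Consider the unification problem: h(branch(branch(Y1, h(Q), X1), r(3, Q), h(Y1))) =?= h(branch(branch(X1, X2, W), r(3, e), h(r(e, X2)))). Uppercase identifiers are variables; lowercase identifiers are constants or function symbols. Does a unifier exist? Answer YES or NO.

Decompose h/1: branch(branch(Y1, h(Q), X1), r(3, Q), h(Y1)) =?= branch(branch(X1, X2, W), r(3, e), h(r(e, X2))).
Decompose branch/3: branch(Y1, h(Q), X1) =?= branch(X1, X2, W),  r(3, Q) =?= r(3, e),  h(Y1) =?= h(r(e, X2)).
Decompose branch/3: Y1 =?= X1,  h(Q) =?= X2,  X1 =?= W.
Bind Y1 := X1; substituting into the one remaining equation that mentions Y1 gives: h(X1) =?= h(r(e, X2)).
Bind X2 := h(Q); substituting into the one remaining equation that mentions X2 gives: h(X1) =?= h(r(e, h(Q))).
Bind X1 := W; substituting into the one remaining equation that mentions X1 gives: h(W) =?= h(r(e, h(Q))). Substituting into the earlier binding gives Y1 := W.
Decompose r/2: 3 =?= 3,  Q =?= e.
Delete trivial equation 3 =?= 3.
Bind Q := e; substituting into the remaining equation gives: h(W) =?= h(r(e, h(e))). Substituting into the earlier binding gives X2 := h(e).
Decompose h/1: W =?= r(e, h(e)).
Bind W := r(e, h(e)). Substituting into the earlier bindings gives Y1 := r(e, h(e)), X1 := r(e, h(e)).
No equations remain and no clash or occurs-check failure arose, so a unifier exists.

YES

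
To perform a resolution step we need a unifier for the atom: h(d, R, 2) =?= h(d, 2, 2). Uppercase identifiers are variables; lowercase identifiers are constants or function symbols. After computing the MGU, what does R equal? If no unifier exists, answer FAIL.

Decompose h/3: d =?= d,  R =?= 2,  2 =?= 2.
Delete trivial equation d =?= d.
Bind R := 2; no other remaining equation mentions R.
Delete trivial equation 2 =?= 2.
MGU = { R := 2 }, so R := 2.

2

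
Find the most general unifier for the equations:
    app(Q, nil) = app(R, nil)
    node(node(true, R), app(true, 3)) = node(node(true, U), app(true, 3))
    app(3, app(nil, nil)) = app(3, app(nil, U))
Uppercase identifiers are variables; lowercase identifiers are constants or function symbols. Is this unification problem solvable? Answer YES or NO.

Decompose app/2: Q = R,  nil = nil.
Bind Q := R; no other remaining equation mentions Q.
Delete trivial equation nil = nil.
Decompose node/2: node(true, R) = node(true, U),  app(true, 3) = app(true, 3).
Decompose node/2: true = true,  R = U.
Delete trivial equation true = true.
Bind R := U; no other remaining equation mentions R. Substituting into the earlier binding gives Q := U.
Delete trivial equation app(true, 3) = app(true, 3).
Decompose app/2: 3 = 3,  app(nil, nil) = app(nil, U).
Delete trivial equation 3 = 3.
Decompose app/2: nil = nil,  nil = U.
Delete trivial equation nil = nil.
Bind U := nil. Substituting into the earlier bindings gives Q := nil, R := nil.
No equations remain and no clash or occurs-check failure arose, so a unifier exists.

YES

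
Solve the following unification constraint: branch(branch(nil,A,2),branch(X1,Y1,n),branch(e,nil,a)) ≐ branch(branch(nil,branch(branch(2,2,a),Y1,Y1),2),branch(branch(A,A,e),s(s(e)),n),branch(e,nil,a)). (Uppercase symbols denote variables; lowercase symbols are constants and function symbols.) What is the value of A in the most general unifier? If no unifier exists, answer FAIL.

Decompose branch/3: branch(nil,A,2) ≐ branch(nil,branch(branch(2,2,a),Y1,Y1),2),  branch(X1,Y1,n) ≐ branch(branch(A,A,e),s(s(e)),n),  branch(e,nil,a) ≐ branch(e,nil,a).
Decompose branch/3: nil ≐ nil,  A ≐ branch(branch(2,2,a),Y1,Y1),  2 ≐ 2.
Delete trivial equation nil ≐ nil.
Bind A := branch(branch(2,2,a),Y1,Y1); substituting into the one remaining equation that mentions A gives: branch(X1,Y1,n) ≐ branch(branch(branch(branch(2,2,a),Y1,Y1),branch(branch(2,2,a),Y1,Y1),e),s(s(e)),n).
Delete trivial equation 2 ≐ 2.
Decompose branch/3: X1 ≐ branch(branch(branch(2,2,a),Y1,Y1),branch(branch(2,2,a),Y1,Y1),e),  Y1 ≐ s(s(e)),  n ≐ n.
Bind X1 := branch(branch(branch(2,2,a),Y1,Y1),branch(branch(2,2,a),Y1,Y1),e); no other remaining equation mentions X1.
Bind Y1 := s(s(e)); no other remaining equation mentions Y1. Substituting into the earlier bindings gives A := branch(branch(2,2,a),s(s(e)),s(s(e))), X1 := branch(branch(branch(2,2,a),s(s(e)),s(s(e))),branch(branch(2,2,a),s(s(e)),s(s(e))),e).
Delete trivial equation n ≐ n.
Delete trivial equation branch(e,nil,a) ≐ branch(e,nil,a).
MGU = { A := branch(branch(2,2,a),s(s(e)),s(s(e))), X1 := branch(branch(branch(2,2,a),s(s(e)),s(s(e))),branch(branch(2,2,a),s(s(e)),s(s(e))),e), Y1 := s(s(e)) }, so A := branch(branch(2,2,a),s(s(e)),s(s(e))).

branch(branch(2,2,a),s(s(e)),s(s(e)))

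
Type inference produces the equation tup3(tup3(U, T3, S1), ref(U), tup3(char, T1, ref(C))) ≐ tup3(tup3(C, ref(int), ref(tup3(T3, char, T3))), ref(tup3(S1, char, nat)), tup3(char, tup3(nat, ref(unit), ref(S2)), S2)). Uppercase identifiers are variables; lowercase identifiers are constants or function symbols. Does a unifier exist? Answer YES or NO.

Decompose tup3/3: tup3(U, T3, S1) ≐ tup3(C, ref(int), ref(tup3(T3, char, T3))),  ref(U) ≐ ref(tup3(S1, char, nat)),  tup3(char, T1, ref(C)) ≐ tup3(char, tup3(nat, ref(unit), ref(S2)), S2).
Decompose tup3/3: U ≐ C,  T3 ≐ ref(int),  S1 ≐ ref(tup3(T3, char, T3)).
Bind U := C; substituting into the one remaining equation that mentions U gives: ref(C) ≐ ref(tup3(S1, char, nat)).
Bind T3 := ref(int); substituting into the one remaining equation that mentions T3 gives: S1 ≐ ref(tup3(ref(int), char, ref(int))).
Bind S1 := ref(tup3(ref(int), char, ref(int))); substituting into the one remaining equation that mentions S1 gives: ref(C) ≐ ref(tup3(ref(tup3(ref(int), char, ref(int))), char, nat)).
Decompose ref/1: C ≐ tup3(ref(tup3(ref(int), char, ref(int))), char, nat).
Bind C := tup3(ref(tup3(ref(int), char, ref(int))), char, nat); substituting into the remaining equation gives: tup3(char, T1, ref(tup3(ref(tup3(ref(int), char, ref(int))), char, nat))) ≐ tup3(char, tup3(nat, ref(unit), ref(S2)), S2). Substituting into the earlier binding gives U := tup3(ref(tup3(ref(int), char, ref(int))), char, nat).
Decompose tup3/3: char ≐ char,  T1 ≐ tup3(nat, ref(unit), ref(S2)),  ref(tup3(ref(tup3(ref(int), char, ref(int))), char, nat)) ≐ S2.
Delete trivial equation char ≐ char.
Bind T1 := tup3(nat, ref(unit), ref(S2)); no other remaining equation mentions T1.
Bind S2 := ref(tup3(ref(tup3(ref(int), char, ref(int))), char, nat)). Substituting into the earlier binding gives T1 := tup3(nat, ref(unit), ref(ref(tup3(ref(tup3(ref(int), char, ref(int))), char, nat)))).
No equations remain and no clash or occurs-check failure arose, so a unifier exists.

YES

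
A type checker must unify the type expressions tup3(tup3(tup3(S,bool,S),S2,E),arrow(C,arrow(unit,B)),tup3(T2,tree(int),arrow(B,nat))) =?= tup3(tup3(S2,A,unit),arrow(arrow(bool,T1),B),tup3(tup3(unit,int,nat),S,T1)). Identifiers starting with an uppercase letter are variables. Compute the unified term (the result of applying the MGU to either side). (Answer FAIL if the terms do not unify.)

FAIL

Decompose tup3/3: tup3(tup3(S,bool,S),S2,E) =?= tup3(S2,A,unit),  arrow(C,arrow(unit,B)) =?= arrow(arrow(bool,T1),B),  tup3(T2,tree(int),arrow(B,nat)) =?= tup3(tup3(unit,int,nat),S,T1).
Decompose tup3/3: tup3(S,bool,S) =?= S2,  S2 =?= A,  E =?= unit.
Bind S2 := tup3(S,bool,S); substituting into the one remaining equation that mentions S2 gives: tup3(S,bool,S) =?= A.
Bind A := tup3(S,bool,S); no other remaining equation mentions A.
Bind E := unit; no other remaining equation mentions E.
Decompose arrow/2: C =?= arrow(bool,T1),  arrow(unit,B) =?= B.
Bind C := arrow(bool,T1); no other remaining equation mentions C.
Occurs check fails: B occurs in arrow(unit,B); the equation B =?= arrow(unit,B) has no finite solution.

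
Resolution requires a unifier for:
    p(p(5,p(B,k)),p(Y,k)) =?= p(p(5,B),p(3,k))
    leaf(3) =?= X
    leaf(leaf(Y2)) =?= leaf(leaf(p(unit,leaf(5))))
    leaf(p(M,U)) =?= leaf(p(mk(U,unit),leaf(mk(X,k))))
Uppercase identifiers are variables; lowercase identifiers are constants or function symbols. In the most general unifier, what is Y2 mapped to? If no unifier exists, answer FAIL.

FAIL

Decompose p/2: p(5,p(B,k)) =?= p(5,B),  p(Y,k) =?= p(3,k).
Decompose p/2: 5 =?= 5,  p(B,k) =?= B.
Delete trivial equation 5 =?= 5.
Occurs check fails: B occurs in p(B,k); the equation B =?= p(B,k) has no finite solution.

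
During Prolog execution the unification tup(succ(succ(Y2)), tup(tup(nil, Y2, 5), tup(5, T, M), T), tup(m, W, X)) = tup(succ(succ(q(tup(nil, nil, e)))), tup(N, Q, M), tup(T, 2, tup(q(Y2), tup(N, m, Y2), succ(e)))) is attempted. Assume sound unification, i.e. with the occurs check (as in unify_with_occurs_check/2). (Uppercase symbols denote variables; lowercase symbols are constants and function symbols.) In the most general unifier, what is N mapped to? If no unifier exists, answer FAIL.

tup(nil, q(tup(nil, nil, e)), 5)

Decompose tup/3: succ(succ(Y2)) = succ(succ(q(tup(nil, nil, e)))),  tup(tup(nil, Y2, 5), tup(5, T, M), T) = tup(N, Q, M),  tup(m, W, X) = tup(T, 2, tup(q(Y2), tup(N, m, Y2), succ(e))).
Decompose succ/1: succ(Y2) = succ(q(tup(nil, nil, e))).
Decompose succ/1: Y2 = q(tup(nil, nil, e)).
Bind Y2 := q(tup(nil, nil, e)); substituting into the remaining equations gives: tup(tup(nil, q(tup(nil, nil, e)), 5), tup(5, T, M), T) = tup(N, Q, M),  tup(m, W, X) = tup(T, 2, tup(q(q(tup(nil, nil, e))), tup(N, m, q(tup(nil, nil, e))), succ(e))).
Decompose tup/3: tup(nil, q(tup(nil, nil, e)), 5) = N,  tup(5, T, M) = Q,  T = M.
Bind N := tup(nil, q(tup(nil, nil, e)), 5); substituting into the one remaining equation that mentions N gives: tup(m, W, X) = tup(T, 2, tup(q(q(tup(nil, nil, e))), tup(tup(nil, q(tup(nil, nil, e)), 5), m, q(tup(nil, nil, e))), succ(e))).
Bind Q := tup(5, T, M); no other remaining equation mentions Q.
Bind T := M; substituting into the remaining equation gives: tup(m, W, X) = tup(M, 2, tup(q(q(tup(nil, nil, e))), tup(tup(nil, q(tup(nil, nil, e)), 5), m, q(tup(nil, nil, e))), succ(e))). Substituting into the earlier binding gives Q := tup(5, M, M).
Decompose tup/3: m = M,  W = 2,  X = tup(q(q(tup(nil, nil, e))), tup(tup(nil, q(tup(nil, nil, e)), 5), m, q(tup(nil, nil, e))), succ(e)).
Bind M := m; no other remaining equation mentions M. Substituting into the earlier bindings gives Q := tup(5, m, m), T := m.
Bind W := 2; no other remaining equation mentions W.
Bind X := tup(q(q(tup(nil, nil, e))), tup(tup(nil, q(tup(nil, nil, e)), 5), m, q(tup(nil, nil, e))), succ(e)).
MGU = { Y2 = q(tup(nil, nil, e)), N = tup(nil, q(tup(nil, nil, e)), 5), Q = tup(5, m, m), T = m, M = m, W = 2, X = tup(q(q(tup(nil, nil, e))), tup(tup(nil, q(tup(nil, nil, e)), 5), m, q(tup(nil, nil, e))), succ(e)) }, so N = tup(nil, q(tup(nil, nil, e)), 5).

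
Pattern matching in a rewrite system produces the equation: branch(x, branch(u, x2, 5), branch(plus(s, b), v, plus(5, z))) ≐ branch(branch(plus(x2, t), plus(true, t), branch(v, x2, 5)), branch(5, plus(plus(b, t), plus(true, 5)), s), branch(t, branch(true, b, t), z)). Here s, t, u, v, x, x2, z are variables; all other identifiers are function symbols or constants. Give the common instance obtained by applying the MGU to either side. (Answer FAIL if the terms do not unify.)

Decompose branch/3: x ≐ branch(plus(x2, t), plus(true, t), branch(v, x2, 5)),  branch(u, x2, 5) ≐ branch(5, plus(plus(b, t), plus(true, 5)), s),  branch(plus(s, b), v, plus(5, z)) ≐ branch(t, branch(true, b, t), z).
Bind x := branch(plus(x2, t), plus(true, t), branch(v, x2, 5)); no other remaining equation mentions x.
Decompose branch/3: u ≐ 5,  x2 ≐ plus(plus(b, t), plus(true, 5)),  5 ≐ s.
Bind u := 5; no other remaining equation mentions u.
Bind x2 := plus(plus(b, t), plus(true, 5)); no other remaining equation mentions x2. Substituting into the earlier binding gives x := branch(plus(plus(plus(b, t), plus(true, 5)), t), plus(true, t), branch(v, plus(plus(b, t), plus(true, 5)), 5)).
Bind s := 5; substituting into the remaining equation gives: branch(plus(5, b), v, plus(5, z)) ≐ branch(t, branch(true, b, t), z).
Decompose branch/3: plus(5, b) ≐ t,  v ≐ branch(true, b, t),  plus(5, z) ≐ z.
Bind t := plus(5, b); substituting into the one remaining equation that mentions t gives: v ≐ branch(true, b, plus(5, b)). Substituting into the earlier bindings gives x := branch(plus(plus(plus(b, plus(5, b)), plus(true, 5)), plus(5, b)), plus(true, plus(5, b)), branch(v, plus(plus(b, plus(5, b)), plus(true, 5)), 5)), x2 := plus(plus(b, plus(5, b)), plus(true, 5)).
Bind v := branch(true, b, plus(5, b)); no other remaining equation mentions v. Substituting into the earlier binding gives x := branch(plus(plus(plus(b, plus(5, b)), plus(true, 5)), plus(5, b)), plus(true, plus(5, b)), branch(branch(true, b, plus(5, b)), plus(plus(b, plus(5, b)), plus(true, 5)), 5)).
Occurs check fails: z occurs in plus(5, z); the equation z ≐ plus(5, z) has no finite solution.

FAIL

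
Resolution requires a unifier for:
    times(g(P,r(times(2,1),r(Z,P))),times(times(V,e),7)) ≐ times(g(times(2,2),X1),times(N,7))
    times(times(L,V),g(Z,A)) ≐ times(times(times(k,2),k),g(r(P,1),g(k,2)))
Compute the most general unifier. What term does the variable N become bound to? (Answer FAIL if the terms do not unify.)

Decompose times/2: g(P,r(times(2,1),r(Z,P))) ≐ g(times(2,2),X1),  times(times(V,e),7) ≐ times(N,7).
Decompose g/2: P ≐ times(2,2),  r(times(2,1),r(Z,P)) ≐ X1.
Bind P := times(2,2); substituting into the 2 remaining equations that mention P gives: r(times(2,1),r(Z,times(2,2))) ≐ X1,  times(times(L,V),g(Z,A)) ≐ times(times(times(k,2),k),g(r(times(2,2),1),g(k,2))).
Bind X1 := r(times(2,1),r(Z,times(2,2))); no other remaining equation mentions X1.
Decompose times/2: times(V,e) ≐ N,  7 ≐ 7.
Bind N := times(V,e); no other remaining equation mentions N.
Delete trivial equation 7 ≐ 7.
Decompose times/2: times(L,V) ≐ times(times(k,2),k),  g(Z,A) ≐ g(r(times(2,2),1),g(k,2)).
Decompose times/2: L ≐ times(k,2),  V ≐ k.
Bind L := times(k,2); no other remaining equation mentions L.
Bind V := k; no other remaining equation mentions V. Substituting into the earlier binding gives N := times(k,e).
Decompose g/2: Z ≐ r(times(2,2),1),  A ≐ g(k,2).
Bind Z := r(times(2,2),1); no other remaining equation mentions Z. Substituting into the earlier binding gives X1 := r(times(2,1),r(r(times(2,2),1),times(2,2))).
Bind A := g(k,2).
MGU = { P -> times(2,2), X1 -> r(times(2,1),r(r(times(2,2),1),times(2,2))), N -> times(k,e), L -> times(k,2), V -> k, Z -> r(times(2,2),1), A -> g(k,2) }, so N -> times(k,e).

times(k,e)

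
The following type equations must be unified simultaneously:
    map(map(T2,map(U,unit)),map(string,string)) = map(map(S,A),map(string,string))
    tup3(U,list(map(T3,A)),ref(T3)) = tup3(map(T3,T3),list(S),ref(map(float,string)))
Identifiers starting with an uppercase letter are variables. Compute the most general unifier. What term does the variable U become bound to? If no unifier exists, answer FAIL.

map(map(float,string),map(float,string))

Decompose map/2: map(T2,map(U,unit)) = map(S,A),  map(string,string) = map(string,string).
Decompose map/2: T2 = S,  map(U,unit) = A.
Bind T2 := S; no other remaining equation mentions T2.
Bind A := map(U,unit); substituting into the one remaining equation that mentions A gives: tup3(U,list(map(T3,map(U,unit))),ref(T3)) = tup3(map(T3,T3),list(S),ref(map(float,string))).
Delete trivial equation map(string,string) = map(string,string).
Decompose tup3/3: U = map(T3,T3),  list(map(T3,map(U,unit))) = list(S),  ref(T3) = ref(map(float,string)).
Bind U := map(T3,T3); substituting into the one remaining equation that mentions U gives: list(map(T3,map(map(T3,T3),unit))) = list(S). Substituting into the earlier binding gives A := map(map(T3,T3),unit).
Decompose list/1: map(T3,map(map(T3,T3),unit)) = S.
Bind S := map(T3,map(map(T3,T3),unit)); no other remaining equation mentions S. Substituting into the earlier binding gives T2 := map(T3,map(map(T3,T3),unit)).
Decompose ref/1: T3 = map(float,string).
Bind T3 := map(float,string). Substituting into the earlier bindings gives T2 := map(map(float,string),map(map(map(float,string),map(float,string)),unit)), A := map(map(map(float,string),map(float,string)),unit), U := map(map(float,string),map(float,string)), S := map(map(float,string),map(map(map(float,string),map(float,string)),unit)).
MGU = { T2 := map(map(float,string),map(map(map(float,string),map(float,string)),unit)), A := map(map(map(float,string),map(float,string)),unit), U := map(map(float,string),map(float,string)), S := map(map(float,string),map(map(map(float,string),map(float,string)),unit)), T3 := map(float,string) }, so U := map(map(float,string),map(float,string)).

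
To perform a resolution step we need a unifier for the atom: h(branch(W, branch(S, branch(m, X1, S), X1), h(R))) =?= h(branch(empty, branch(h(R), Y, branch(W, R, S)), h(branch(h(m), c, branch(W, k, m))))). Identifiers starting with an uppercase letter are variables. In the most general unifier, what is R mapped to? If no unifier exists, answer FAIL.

branch(h(m), c, branch(empty, k, m))

Decompose h/1: branch(W, branch(S, branch(m, X1, S), X1), h(R)) =?= branch(empty, branch(h(R), Y, branch(W, R, S)), h(branch(h(m), c, branch(W, k, m)))).
Decompose branch/3: W =?= empty,  branch(S, branch(m, X1, S), X1) =?= branch(h(R), Y, branch(W, R, S)),  h(R) =?= h(branch(h(m), c, branch(W, k, m))).
Bind W := empty; substituting into the remaining equations gives: branch(S, branch(m, X1, S), X1) =?= branch(h(R), Y, branch(empty, R, S)),  h(R) =?= h(branch(h(m), c, branch(empty, k, m))).
Decompose branch/3: S =?= h(R),  branch(m, X1, S) =?= Y,  X1 =?= branch(empty, R, S).
Bind S := h(R); substituting into the 2 remaining equations that mention S gives: branch(m, X1, h(R)) =?= Y,  X1 =?= branch(empty, R, h(R)).
Bind Y := branch(m, X1, h(R)); no other remaining equation mentions Y.
Bind X1 := branch(empty, R, h(R)); no other remaining equation mentions X1. Substituting into the earlier binding gives Y := branch(m, branch(empty, R, h(R)), h(R)).
Decompose h/1: R =?= branch(h(m), c, branch(empty, k, m)).
Bind R := branch(h(m), c, branch(empty, k, m)). Substituting into the earlier bindings gives S := h(branch(h(m), c, branch(empty, k, m))), Y := branch(m, branch(empty, branch(h(m), c, branch(empty, k, m)), h(branch(h(m), c, branch(empty, k, m)))), h(branch(h(m), c, branch(empty, k, m)))), X1 := branch(empty, branch(h(m), c, branch(empty, k, m)), h(branch(h(m), c, branch(empty, k, m)))).
MGU = { W := empty, S := h(branch(h(m), c, branch(empty, k, m))), Y := branch(m, branch(empty, branch(h(m), c, branch(empty, k, m)), h(branch(h(m), c, branch(empty, k, m)))), h(branch(h(m), c, branch(empty, k, m)))), X1 := branch(empty, branch(h(m), c, branch(empty, k, m)), h(branch(h(m), c, branch(empty, k, m)))), R := branch(h(m), c, branch(empty, k, m)) }, so R := branch(h(m), c, branch(empty, k, m)).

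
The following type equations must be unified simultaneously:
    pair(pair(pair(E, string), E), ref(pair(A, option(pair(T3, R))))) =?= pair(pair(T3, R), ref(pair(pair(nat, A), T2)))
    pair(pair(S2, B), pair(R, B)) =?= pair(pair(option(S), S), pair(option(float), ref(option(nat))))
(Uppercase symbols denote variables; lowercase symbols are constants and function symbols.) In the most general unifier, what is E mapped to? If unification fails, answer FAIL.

Decompose pair/2: pair(pair(E, string), E) =?= pair(T3, R),  ref(pair(A, option(pair(T3, R)))) =?= ref(pair(pair(nat, A), T2)).
Decompose pair/2: pair(E, string) =?= T3,  E =?= R.
Bind T3 := pair(E, string); substituting into the one remaining equation that mentions T3 gives: ref(pair(A, option(pair(pair(E, string), R)))) =?= ref(pair(pair(nat, A), T2)).
Bind E := R; substituting into the one remaining equation that mentions E gives: ref(pair(A, option(pair(pair(R, string), R)))) =?= ref(pair(pair(nat, A), T2)). Substituting into the earlier binding gives T3 := pair(R, string).
Decompose ref/1: pair(A, option(pair(pair(R, string), R))) =?= pair(pair(nat, A), T2).
Decompose pair/2: A =?= pair(nat, A),  option(pair(pair(R, string), R)) =?= T2.
Occurs check fails: A occurs in pair(nat, A); the equation A =?= pair(nat, A) has no finite solution.

FAIL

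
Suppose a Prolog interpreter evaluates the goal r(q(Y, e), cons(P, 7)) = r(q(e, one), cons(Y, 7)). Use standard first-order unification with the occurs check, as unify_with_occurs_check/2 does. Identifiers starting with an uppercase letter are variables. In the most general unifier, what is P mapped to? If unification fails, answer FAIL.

Decompose r/2: q(Y, e) = q(e, one),  cons(P, 7) = cons(Y, 7).
Decompose q/2: Y = e,  e = one.
Bind Y := e; substituting into the one remaining equation that mentions Y gives: cons(P, 7) = cons(e, 7).
Clash: constants e and one differ; no unifier exists.

FAIL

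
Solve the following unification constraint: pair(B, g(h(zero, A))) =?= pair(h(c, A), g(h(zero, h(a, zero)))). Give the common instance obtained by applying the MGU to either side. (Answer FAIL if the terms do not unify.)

Decompose pair/2: B =?= h(c, A),  g(h(zero, A)) =?= g(h(zero, h(a, zero))).
Bind B := h(c, A); no other remaining equation mentions B.
Decompose g/1: h(zero, A) =?= h(zero, h(a, zero)).
Decompose h/2: zero =?= zero,  A =?= h(a, zero).
Delete trivial equation zero =?= zero.
Bind A := h(a, zero). Substituting into the earlier binding gives B := h(c, h(a, zero)).
Applying the MGU to either side gives pair(h(c, h(a, zero)), g(h(zero, h(a, zero)))).

pair(h(c, h(a, zero)), g(h(zero, h(a, zero))))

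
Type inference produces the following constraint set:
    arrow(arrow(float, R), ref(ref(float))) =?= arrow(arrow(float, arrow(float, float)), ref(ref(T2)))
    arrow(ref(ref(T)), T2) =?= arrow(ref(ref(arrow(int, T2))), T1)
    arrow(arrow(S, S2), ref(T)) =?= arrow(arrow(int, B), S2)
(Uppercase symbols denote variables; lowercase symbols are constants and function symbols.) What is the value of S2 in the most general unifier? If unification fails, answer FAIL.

Decompose arrow/2: arrow(float, R) =?= arrow(float, arrow(float, float)),  ref(ref(float)) =?= ref(ref(T2)).
Decompose arrow/2: float =?= float,  R =?= arrow(float, float).
Delete trivial equation float =?= float.
Bind R := arrow(float, float); no other remaining equation mentions R.
Decompose ref/1: ref(float) =?= ref(T2).
Decompose ref/1: float =?= T2.
Bind T2 := float; substituting into the one remaining equation that mentions T2 gives: arrow(ref(ref(T)), float) =?= arrow(ref(ref(arrow(int, float))), T1).
Decompose arrow/2: ref(ref(T)) =?= ref(ref(arrow(int, float))),  float =?= T1.
Decompose ref/1: ref(T) =?= ref(arrow(int, float)).
Decompose ref/1: T =?= arrow(int, float).
Bind T := arrow(int, float); substituting into the one remaining equation that mentions T gives: arrow(arrow(S, S2), ref(arrow(int, float))) =?= arrow(arrow(int, B), S2).
Bind T1 := float; no other remaining equation mentions T1.
Decompose arrow/2: arrow(S, S2) =?= arrow(int, B),  ref(arrow(int, float)) =?= S2.
Decompose arrow/2: S =?= int,  S2 =?= B.
Bind S := int; no other remaining equation mentions S.
Bind S2 := B; substituting into the remaining equation gives: ref(arrow(int, float)) =?= B.
Bind B := ref(arrow(int, float)). Substituting into the earlier binding gives S2 := ref(arrow(int, float)).
MGU = { R -> arrow(float, float), T2 -> float, T -> arrow(int, float), T1 -> float, S -> int, S2 -> ref(arrow(int, float)), B -> ref(arrow(int, float)) }, so S2 -> ref(arrow(int, float)).

ref(arrow(int, float))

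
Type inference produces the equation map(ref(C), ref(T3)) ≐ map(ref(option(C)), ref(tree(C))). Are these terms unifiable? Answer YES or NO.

NO

Decompose map/2: ref(C) ≐ ref(option(C)),  ref(T3) ≐ ref(tree(C)).
Decompose ref/1: C ≐ option(C).
Occurs check fails: C occurs in option(C); the equation C ≐ option(C) has no finite solution.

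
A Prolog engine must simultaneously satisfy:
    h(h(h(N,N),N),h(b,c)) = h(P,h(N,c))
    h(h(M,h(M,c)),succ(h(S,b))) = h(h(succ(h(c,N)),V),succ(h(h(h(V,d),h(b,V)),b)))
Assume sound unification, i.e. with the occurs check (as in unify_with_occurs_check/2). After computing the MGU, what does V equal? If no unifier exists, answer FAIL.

h(succ(h(c,b)),c)

Decompose h/2: h(h(N,N),N) = P,  h(b,c) = h(N,c).
Bind P := h(h(N,N),N); no other remaining equation mentions P.
Decompose h/2: b = N,  c = c.
Bind N := b; substituting into the one remaining equation that mentions N gives: h(h(M,h(M,c)),succ(h(S,b))) = h(h(succ(h(c,b)),V),succ(h(h(h(V,d),h(b,V)),b))). Substituting into the earlier binding gives P := h(h(b,b),b).
Delete trivial equation c = c.
Decompose h/2: h(M,h(M,c)) = h(succ(h(c,b)),V),  succ(h(S,b)) = succ(h(h(h(V,d),h(b,V)),b)).
Decompose h/2: M = succ(h(c,b)),  h(M,c) = V.
Bind M := succ(h(c,b)); substituting into the one remaining equation that mentions M gives: h(succ(h(c,b)),c) = V.
Bind V := h(succ(h(c,b)),c); substituting into the remaining equation gives: succ(h(S,b)) = succ(h(h(h(h(succ(h(c,b)),c),d),h(b,h(succ(h(c,b)),c))),b)).
Decompose succ/1: h(S,b) = h(h(h(h(succ(h(c,b)),c),d),h(b,h(succ(h(c,b)),c))),b).
Decompose h/2: S = h(h(h(succ(h(c,b)),c),d),h(b,h(succ(h(c,b)),c))),  b = b.
Bind S := h(h(h(succ(h(c,b)),c),d),h(b,h(succ(h(c,b)),c))); no other remaining equation mentions S.
Delete trivial equation b = b.
MGU = { P = h(h(b,b),b), N = b, M = succ(h(c,b)), V = h(succ(h(c,b)),c), S = h(h(h(succ(h(c,b)),c),d),h(b,h(succ(h(c,b)),c))) }, so V = h(succ(h(c,b)),c).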